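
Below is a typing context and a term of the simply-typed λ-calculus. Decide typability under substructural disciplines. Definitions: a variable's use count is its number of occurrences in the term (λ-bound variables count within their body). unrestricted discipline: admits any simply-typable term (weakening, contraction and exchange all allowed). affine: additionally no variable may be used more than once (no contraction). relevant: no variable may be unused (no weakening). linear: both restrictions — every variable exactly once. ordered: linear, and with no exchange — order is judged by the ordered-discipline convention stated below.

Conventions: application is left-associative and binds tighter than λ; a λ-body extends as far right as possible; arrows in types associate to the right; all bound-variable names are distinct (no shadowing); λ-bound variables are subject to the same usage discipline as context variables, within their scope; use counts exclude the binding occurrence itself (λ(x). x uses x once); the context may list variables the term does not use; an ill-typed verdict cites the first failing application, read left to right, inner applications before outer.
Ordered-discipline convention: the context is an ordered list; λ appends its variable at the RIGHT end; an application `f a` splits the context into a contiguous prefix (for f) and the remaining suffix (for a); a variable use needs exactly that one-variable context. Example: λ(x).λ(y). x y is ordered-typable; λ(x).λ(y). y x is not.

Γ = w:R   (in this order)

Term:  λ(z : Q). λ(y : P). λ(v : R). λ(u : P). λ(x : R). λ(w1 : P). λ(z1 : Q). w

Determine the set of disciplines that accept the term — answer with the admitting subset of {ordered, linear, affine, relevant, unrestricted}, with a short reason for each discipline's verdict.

accepted by: affine, unrestricted
counts: w: 1; z (λ-bound): 0; y (λ-bound): 0; v (λ-bound): 0; u (λ-bound): 0; x (λ-bound): 0; w1 (λ-bound): 0; z1 (λ-bound): 0
uses in reading order: w
typing: the term checks, with type Q -> P -> R -> P -> R -> P -> Q -> R
ordered ✗ (z, y, v, u, x, w1, z1 never used (weakening))
linear ✗ (z, y, v, u, x, w1, z1 never used (weakening))
affine ✓ (w, z, y, v, u, x, w1, z1: no repeats, contraction unneeded)
relevant ✗ (z, y, v, u, x, w1, z1 never used (weakening))
unrestricted ✓ (well-typed at Q -> P -> R -> P -> R -> P -> Q -> R; no restrictions here)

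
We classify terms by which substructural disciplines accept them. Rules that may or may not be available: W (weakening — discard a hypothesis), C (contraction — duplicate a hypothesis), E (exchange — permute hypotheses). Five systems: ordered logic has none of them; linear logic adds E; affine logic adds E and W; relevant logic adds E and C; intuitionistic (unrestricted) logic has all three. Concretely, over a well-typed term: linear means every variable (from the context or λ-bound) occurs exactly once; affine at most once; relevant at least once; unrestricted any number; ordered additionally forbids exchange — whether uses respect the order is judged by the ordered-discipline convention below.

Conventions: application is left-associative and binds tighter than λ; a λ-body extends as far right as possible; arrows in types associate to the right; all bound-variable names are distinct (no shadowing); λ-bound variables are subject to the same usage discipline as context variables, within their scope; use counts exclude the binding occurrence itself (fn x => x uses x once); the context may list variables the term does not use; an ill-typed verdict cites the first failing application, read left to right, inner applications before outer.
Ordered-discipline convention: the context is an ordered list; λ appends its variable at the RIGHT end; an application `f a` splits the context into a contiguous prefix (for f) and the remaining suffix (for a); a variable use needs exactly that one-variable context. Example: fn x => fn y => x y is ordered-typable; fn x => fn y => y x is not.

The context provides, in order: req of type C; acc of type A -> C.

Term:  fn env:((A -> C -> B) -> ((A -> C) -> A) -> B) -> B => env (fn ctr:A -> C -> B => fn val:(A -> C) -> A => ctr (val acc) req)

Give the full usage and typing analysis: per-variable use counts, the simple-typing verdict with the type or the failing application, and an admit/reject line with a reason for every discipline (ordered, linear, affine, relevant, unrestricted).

use counts: req=1; acc=1; env (bound)=1; ctr (bound)=1; val (bound)=1
use order (left to right): env, ctr, val, acc, req
typing: well-typed — term : (((A -> C -> B) -> ((A -> C) -> A) -> B) -> B) -> B
ordered: ✗, no contiguous prefix/suffix split fits env, ctr, val, acc, req
linear: ✓, exactly-once usage across req, acc, env, ctr, val
affine: ✓, none of req, acc, env, ctr, val used more than once
relevant: ✓, at least one use each (req, acc, env, ctr, val)
unrestricted: ✓, well-typed at (((A -> C -> B) -> ((A -> C) -> A) -> B) -> B) -> B; no restrictions here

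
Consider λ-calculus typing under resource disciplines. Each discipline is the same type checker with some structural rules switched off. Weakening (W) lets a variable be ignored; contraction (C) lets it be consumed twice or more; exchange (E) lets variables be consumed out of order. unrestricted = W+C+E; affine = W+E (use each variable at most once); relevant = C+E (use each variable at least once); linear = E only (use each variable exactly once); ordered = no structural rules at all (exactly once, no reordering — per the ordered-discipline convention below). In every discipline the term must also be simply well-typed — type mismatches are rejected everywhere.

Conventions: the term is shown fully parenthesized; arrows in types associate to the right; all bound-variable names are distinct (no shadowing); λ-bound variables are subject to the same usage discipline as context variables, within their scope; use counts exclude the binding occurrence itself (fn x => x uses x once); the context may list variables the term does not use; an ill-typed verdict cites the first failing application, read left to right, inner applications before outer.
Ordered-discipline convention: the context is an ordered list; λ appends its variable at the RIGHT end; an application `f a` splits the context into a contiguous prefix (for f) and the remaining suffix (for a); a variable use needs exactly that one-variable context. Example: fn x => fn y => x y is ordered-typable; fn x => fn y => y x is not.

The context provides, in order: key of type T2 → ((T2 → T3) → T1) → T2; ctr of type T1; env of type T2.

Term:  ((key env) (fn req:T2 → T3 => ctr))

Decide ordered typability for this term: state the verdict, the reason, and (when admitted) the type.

no — req left unused
usage: key=1; ctr=1; env=1; req (bound)=0
order of uses: key, env, ctr
typing: ✓ — T2
summary: ordered ✗, linear ✗, affine ✓, relevant ✗, unrestricted ✓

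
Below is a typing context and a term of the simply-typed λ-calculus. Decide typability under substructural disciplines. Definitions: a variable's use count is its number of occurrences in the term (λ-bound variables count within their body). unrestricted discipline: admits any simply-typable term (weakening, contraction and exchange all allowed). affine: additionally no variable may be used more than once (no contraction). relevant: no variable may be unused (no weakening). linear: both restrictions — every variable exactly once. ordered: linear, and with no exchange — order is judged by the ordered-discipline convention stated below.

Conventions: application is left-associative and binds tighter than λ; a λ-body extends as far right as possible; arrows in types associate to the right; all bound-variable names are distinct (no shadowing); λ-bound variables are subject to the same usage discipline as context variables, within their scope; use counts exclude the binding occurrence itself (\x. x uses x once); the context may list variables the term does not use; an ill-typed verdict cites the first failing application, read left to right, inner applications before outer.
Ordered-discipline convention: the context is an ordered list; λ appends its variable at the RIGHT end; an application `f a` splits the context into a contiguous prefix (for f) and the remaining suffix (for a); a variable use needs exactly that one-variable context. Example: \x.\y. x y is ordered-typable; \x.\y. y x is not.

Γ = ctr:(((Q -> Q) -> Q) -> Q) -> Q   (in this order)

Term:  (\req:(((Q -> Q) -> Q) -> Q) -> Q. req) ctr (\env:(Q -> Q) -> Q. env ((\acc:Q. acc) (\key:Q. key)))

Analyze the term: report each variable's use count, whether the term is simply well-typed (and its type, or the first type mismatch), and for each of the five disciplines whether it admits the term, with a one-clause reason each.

counts: ctr: 1; req [bound]: 1; env [bound]: 1; acc [bound]: 1; key [bound]: 1
uses in reading order: req, ctr, env, acc, key
typing: ill-typed: an argument Q -> Q mismatches the expected Q
ordered: ✗ — not simply typable
linear: ✗ — fails simple typing
affine: ✗ — a type mismatch blocks all five
relevant: ✗ — the type mismatch rejects it
unrestricted: ✗ — not simply typable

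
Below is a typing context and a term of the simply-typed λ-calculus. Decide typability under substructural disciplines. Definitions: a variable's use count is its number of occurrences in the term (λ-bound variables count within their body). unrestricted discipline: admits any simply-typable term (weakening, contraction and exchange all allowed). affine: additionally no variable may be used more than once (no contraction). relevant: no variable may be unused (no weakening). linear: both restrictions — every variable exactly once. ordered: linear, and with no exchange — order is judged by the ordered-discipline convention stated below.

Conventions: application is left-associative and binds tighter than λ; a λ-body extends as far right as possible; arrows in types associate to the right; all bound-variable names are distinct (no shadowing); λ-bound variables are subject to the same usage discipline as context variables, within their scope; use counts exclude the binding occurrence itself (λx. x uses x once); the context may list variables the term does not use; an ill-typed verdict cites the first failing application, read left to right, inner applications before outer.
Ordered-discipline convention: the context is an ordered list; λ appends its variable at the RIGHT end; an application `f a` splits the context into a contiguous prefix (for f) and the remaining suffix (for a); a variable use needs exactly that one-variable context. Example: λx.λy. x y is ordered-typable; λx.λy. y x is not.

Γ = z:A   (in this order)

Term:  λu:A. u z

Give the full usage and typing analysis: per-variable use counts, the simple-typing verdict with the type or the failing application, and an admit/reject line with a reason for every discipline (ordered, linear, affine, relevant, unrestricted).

variable uses: z=1, u (bound)=1
order of uses: u, z
typing: ill-typed: can't apply a value of type A
ordered ✗ (fails simple typing)
linear ✗ (a type mismatch blocks all five)
affine ✗ (the type mismatch rejects it)
relevant ✗ (not simply typable)
unrestricted ✗ (fails simple typing)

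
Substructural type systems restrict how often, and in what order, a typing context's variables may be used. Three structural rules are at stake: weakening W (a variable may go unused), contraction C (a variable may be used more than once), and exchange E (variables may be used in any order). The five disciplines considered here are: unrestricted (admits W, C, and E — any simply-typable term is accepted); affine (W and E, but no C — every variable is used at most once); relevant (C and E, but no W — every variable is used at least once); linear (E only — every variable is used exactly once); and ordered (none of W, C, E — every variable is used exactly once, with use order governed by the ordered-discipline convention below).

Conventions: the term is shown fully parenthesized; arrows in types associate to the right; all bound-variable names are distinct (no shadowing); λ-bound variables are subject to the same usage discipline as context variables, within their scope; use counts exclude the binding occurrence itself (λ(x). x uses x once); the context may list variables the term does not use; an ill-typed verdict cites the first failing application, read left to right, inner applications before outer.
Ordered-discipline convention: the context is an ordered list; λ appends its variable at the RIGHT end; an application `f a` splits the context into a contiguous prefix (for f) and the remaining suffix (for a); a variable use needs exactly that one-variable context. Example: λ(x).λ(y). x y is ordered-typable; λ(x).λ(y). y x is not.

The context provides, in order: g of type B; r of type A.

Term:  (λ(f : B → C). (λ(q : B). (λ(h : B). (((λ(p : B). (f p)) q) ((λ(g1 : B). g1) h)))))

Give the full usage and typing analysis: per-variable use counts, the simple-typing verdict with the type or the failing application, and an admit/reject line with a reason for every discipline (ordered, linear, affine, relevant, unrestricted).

counts: g: 0×, r: 0×, f (bound): 1×, q (bound): 1×, h (bound): 1×, p (bound): 1×, g1 (bound): 1×
uses in reading order: f, p, q, g1, h
typing: ill-typed: non-arrow in function slot: C
ordered ✗ (fails simple typing)
linear ✗ (a type mismatch blocks all five)
affine ✗ (the type mismatch rejects it)
relevant ✗ (not simply typable)
unrestricted ✗ (fails simple typing)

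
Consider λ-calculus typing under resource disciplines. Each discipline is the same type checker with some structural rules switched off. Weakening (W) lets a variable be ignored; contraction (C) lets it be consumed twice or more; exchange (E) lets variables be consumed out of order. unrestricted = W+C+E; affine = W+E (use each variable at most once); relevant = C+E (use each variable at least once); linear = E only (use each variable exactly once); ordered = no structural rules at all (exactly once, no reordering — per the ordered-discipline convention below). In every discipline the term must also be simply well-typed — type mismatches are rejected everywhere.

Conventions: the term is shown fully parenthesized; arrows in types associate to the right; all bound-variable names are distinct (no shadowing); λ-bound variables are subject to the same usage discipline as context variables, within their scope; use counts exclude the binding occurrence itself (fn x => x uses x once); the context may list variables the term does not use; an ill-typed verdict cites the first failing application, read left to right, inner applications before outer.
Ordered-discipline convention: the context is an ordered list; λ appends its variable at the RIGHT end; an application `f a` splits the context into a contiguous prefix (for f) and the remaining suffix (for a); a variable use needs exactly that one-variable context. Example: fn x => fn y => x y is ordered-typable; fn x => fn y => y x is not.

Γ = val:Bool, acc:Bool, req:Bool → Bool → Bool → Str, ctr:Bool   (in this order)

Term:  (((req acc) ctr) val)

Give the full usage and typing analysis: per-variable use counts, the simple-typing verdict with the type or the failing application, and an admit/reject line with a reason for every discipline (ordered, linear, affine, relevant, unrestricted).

variable uses: val=1; acc=1; req=1; ctr=1
order of uses: req, acc, ctr, val
typing: well-typed — term : Str
ordered: ✗ — use order req, acc, ctr, val needs exchange
linear: ✓ — single use per variable (val, acc, req, ctr)
affine: ✓ — at most one use each (val, acc, req, ctr)
relevant: ✓ — at least one use each (val, acc, req, ctr)
unrestricted: ✓ — simply typable at Str; W, C, E all held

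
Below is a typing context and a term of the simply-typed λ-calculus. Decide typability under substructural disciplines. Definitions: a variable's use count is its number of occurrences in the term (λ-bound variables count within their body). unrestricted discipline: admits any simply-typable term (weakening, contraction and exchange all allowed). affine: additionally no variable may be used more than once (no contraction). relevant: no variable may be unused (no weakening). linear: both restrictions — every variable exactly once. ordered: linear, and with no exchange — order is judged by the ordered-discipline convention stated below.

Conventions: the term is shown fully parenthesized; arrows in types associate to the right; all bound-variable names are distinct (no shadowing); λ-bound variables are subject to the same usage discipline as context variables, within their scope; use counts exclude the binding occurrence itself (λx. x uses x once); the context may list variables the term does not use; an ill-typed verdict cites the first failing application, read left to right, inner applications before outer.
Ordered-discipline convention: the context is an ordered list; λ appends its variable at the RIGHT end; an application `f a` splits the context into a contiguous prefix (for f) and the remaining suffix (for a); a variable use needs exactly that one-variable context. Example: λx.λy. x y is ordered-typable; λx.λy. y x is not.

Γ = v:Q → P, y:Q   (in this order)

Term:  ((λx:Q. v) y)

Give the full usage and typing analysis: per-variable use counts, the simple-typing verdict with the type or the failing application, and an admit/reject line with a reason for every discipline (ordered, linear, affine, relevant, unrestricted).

counts: v ×1, y ×1, x (bound) ×0
uses in reading order: v, y
typing: the term checks, with type Q → P
ordered ✗ (x left unused)
linear ✗ (x left unused)
affine ✓ (no duplicate uses among v, y, x)
relevant ✗ (x left unused)
unrestricted ✓ (well-typed at Q → P; no restrictions here)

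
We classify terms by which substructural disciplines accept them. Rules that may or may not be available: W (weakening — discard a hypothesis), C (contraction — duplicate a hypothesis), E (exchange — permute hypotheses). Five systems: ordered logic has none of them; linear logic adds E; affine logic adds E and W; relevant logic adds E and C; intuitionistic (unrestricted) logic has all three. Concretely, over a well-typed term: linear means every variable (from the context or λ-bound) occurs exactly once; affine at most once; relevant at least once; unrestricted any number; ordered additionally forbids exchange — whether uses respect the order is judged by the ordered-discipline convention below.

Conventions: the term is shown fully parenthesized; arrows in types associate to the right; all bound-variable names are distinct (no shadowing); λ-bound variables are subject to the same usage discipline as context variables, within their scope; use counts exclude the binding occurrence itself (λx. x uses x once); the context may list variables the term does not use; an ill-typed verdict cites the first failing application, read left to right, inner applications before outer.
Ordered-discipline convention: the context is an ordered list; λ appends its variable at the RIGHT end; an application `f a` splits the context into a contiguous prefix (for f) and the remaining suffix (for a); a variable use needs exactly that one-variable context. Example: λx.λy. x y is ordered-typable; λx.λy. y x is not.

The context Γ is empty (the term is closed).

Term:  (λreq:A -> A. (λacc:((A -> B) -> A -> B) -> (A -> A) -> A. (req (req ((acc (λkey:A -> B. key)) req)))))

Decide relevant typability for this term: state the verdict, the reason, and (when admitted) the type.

yes — at least one use each (req, acc, key); term : (A -> A) -> (((A -> B) -> A -> B) -> (A -> A) -> A) -> A
usage: req (λ-bound) ×3, acc (λ-bound) ×1, key (λ-bound) ×1
order of uses: req, req, acc, key, req
typing: ✓ — (A -> A) -> (((A -> B) -> A -> B) -> (A -> A) -> A) -> A
all disciplines: ordered ✗ | linear ✗ | affine ✗ | relevant ✓ | unrestricted ✓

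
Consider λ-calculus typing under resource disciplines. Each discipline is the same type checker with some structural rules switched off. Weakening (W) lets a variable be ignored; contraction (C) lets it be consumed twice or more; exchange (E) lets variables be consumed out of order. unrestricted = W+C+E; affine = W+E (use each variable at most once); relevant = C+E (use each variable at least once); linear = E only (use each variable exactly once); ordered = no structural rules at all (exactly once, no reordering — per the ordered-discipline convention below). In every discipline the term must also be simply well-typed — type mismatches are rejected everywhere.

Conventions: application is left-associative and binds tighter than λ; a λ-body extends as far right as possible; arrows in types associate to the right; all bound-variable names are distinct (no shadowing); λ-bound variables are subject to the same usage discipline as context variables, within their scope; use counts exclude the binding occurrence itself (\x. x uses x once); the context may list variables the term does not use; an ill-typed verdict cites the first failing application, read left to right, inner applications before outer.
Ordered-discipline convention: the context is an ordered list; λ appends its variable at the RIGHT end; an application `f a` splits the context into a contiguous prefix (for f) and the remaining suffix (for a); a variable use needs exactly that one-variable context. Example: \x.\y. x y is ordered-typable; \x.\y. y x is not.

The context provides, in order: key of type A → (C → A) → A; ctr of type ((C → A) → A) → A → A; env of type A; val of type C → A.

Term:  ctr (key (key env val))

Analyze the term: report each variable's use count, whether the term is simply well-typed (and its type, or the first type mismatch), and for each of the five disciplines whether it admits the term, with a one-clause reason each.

variable uses: key: 2×, ctr: 1×, env: 1×, val: 1×
use order (left to right): ctr, key, key, env, val
typing: the term checks, with type A → A
ordered: ✗ — uses contraction: key ×2
linear: ✗ — uses contraction: key ×2
affine: ✗ — uses contraction: key ×2
relevant: ✓ — none of key, ctr, env, val goes unused
unrestricted: ✓ — well-typed at A → A; no restrictions here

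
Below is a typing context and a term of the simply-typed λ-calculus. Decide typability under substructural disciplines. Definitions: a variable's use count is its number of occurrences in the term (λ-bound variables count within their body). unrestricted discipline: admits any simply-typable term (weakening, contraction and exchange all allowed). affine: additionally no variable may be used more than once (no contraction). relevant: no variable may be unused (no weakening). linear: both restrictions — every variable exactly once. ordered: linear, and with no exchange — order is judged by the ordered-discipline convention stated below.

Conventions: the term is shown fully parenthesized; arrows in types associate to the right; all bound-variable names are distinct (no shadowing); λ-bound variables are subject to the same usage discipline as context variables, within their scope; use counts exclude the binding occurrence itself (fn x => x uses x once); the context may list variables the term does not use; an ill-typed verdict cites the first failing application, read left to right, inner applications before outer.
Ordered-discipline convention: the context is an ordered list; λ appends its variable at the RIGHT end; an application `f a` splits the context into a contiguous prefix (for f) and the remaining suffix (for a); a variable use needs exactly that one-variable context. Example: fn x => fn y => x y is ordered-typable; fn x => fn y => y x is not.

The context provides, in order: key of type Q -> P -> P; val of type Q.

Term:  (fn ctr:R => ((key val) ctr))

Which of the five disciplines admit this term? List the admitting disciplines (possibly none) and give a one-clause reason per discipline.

admitted by: none
variable uses: key: 1×; val: 1×; ctr (bound): 1×
uses in reading order: key, val, ctr
typing: ill-typed: a function awaiting P gets R
ordered: ✗, fails simple typing
linear: ✗, a type mismatch blocks all five
affine: ✗, the type mismatch rejects it
relevant: ✗, not simply typable
unrestricted: ✗, fails simple typing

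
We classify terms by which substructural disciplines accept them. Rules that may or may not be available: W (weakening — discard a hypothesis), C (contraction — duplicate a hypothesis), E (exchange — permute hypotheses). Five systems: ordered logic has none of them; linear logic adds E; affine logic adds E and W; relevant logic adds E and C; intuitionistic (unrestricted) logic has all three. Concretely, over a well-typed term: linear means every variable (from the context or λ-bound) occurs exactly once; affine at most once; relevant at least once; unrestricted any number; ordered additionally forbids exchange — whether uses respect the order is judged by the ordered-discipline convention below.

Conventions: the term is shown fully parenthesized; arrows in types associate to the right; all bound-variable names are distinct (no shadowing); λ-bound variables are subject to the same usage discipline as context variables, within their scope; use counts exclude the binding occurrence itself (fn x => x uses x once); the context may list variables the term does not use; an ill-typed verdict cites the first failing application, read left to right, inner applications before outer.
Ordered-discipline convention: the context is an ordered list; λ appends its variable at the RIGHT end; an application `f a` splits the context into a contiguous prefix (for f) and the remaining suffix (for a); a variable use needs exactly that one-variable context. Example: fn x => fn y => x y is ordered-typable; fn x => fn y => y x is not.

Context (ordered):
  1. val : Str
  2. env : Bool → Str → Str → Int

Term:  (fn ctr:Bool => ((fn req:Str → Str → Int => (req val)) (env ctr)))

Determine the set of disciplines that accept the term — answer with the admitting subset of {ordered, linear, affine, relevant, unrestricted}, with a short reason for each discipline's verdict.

accepted by: linear, affine, relevant, unrestricted
counts: val=1; env=1; ctr [bound]=1; req [bound]=1
left-to-right use order: req, val, env, ctr
typing: well-typed at Bool → Str → Int
ordered: ✗ — no ordered split (uses run req, val, env, ctr)
linear: ✓ — val, env, ctr, req: one use apiece
affine: ✓ — no duplicate uses among val, env, ctr, req
relevant: ✓ — val, env, ctr, req: all used, weakening unneeded
unrestricted: ✓ — typability at Bool → Str → Int is all that's needed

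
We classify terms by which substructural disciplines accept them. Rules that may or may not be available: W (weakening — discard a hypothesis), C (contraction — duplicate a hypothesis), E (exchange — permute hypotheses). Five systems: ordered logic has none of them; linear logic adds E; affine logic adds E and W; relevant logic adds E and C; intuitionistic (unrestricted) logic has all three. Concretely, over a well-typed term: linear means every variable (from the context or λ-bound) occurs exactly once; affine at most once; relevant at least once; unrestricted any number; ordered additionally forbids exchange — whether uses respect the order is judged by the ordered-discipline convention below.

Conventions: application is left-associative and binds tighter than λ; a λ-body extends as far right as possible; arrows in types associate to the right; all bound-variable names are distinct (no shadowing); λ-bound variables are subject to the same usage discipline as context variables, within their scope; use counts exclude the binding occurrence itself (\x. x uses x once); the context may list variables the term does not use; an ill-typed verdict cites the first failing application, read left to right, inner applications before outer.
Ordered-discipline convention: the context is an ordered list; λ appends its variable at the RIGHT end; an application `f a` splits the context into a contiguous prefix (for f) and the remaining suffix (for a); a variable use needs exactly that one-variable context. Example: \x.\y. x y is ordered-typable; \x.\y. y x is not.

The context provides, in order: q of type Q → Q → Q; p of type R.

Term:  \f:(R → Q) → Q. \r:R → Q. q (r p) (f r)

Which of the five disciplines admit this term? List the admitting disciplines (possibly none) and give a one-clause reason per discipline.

admitted by: relevant, unrestricted
use counts: q: 1×, p: 1×, f [bound]: 1×, r [bound]: 2×
use order (left to right): q, r, p, f, r
typing: ✓ — ((R → Q) → Q) → (R → Q) → Q
ordered: ✗, repeated use of r ×2
linear: ✗, repeated use of r ×2
affine: ✗, repeated use of r ×2
relevant: ✓, none of q, p, f, r goes unused
unrestricted: ✓, typability at ((R → Q) → Q) → (R → Q) → Q is all that's needed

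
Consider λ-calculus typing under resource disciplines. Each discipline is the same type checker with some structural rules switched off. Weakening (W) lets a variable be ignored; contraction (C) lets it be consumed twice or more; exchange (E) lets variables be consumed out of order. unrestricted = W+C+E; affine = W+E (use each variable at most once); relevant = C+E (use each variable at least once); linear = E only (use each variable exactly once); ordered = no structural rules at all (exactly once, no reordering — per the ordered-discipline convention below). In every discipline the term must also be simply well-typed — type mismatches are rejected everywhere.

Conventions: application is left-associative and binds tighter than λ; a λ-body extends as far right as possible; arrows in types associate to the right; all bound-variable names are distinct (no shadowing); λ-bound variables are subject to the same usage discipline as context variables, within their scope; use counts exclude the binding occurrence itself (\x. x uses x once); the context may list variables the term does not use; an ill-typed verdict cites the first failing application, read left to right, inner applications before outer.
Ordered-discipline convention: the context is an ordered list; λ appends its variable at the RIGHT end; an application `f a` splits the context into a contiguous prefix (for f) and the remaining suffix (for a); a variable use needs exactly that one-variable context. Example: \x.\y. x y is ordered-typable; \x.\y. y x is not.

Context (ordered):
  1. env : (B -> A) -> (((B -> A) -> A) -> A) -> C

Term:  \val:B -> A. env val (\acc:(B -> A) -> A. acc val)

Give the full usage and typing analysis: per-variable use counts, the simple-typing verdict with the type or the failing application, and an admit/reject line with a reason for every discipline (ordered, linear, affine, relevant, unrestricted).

counts: env=1, val (bound)=2, acc (bound)=1
order of uses: env, val, acc, val
typing: well-typed at (B -> A) -> C
ordered: ✗, needs contraction — val ×2
linear: ✗, needs contraction — val ×2
affine: ✗, needs contraction — val ×2
relevant: ✓, env, val, acc: all used, weakening unneeded
unrestricted: ✓, typability at (B -> A) -> C is all that's needed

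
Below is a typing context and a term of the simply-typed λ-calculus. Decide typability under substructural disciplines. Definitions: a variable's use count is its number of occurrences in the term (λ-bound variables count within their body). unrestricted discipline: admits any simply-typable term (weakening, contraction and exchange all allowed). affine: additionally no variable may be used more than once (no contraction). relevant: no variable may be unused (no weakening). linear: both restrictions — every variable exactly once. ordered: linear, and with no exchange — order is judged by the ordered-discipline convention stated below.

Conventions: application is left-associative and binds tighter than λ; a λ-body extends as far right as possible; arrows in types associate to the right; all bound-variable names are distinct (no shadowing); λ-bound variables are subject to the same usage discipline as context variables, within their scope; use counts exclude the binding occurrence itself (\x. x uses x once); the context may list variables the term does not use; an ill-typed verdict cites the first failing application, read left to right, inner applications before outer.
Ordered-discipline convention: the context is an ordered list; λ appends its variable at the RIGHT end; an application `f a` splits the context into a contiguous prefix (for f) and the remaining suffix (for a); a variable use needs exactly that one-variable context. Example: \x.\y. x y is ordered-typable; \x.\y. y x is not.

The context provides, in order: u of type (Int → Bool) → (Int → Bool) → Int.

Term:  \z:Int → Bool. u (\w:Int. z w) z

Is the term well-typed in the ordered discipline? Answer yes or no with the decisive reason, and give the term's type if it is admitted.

no — z ×2 used more than once (contraction)
usage: u=1, z (λ-bound)=2, w (λ-bound)=1
use order (left to right): u, z, w, z
typing: the term checks, with type (Int → Bool) → Int
across the five disciplines: ordered ✗ | linear ✗ | affine ✗ | relevant ✓ | unrestricted ✓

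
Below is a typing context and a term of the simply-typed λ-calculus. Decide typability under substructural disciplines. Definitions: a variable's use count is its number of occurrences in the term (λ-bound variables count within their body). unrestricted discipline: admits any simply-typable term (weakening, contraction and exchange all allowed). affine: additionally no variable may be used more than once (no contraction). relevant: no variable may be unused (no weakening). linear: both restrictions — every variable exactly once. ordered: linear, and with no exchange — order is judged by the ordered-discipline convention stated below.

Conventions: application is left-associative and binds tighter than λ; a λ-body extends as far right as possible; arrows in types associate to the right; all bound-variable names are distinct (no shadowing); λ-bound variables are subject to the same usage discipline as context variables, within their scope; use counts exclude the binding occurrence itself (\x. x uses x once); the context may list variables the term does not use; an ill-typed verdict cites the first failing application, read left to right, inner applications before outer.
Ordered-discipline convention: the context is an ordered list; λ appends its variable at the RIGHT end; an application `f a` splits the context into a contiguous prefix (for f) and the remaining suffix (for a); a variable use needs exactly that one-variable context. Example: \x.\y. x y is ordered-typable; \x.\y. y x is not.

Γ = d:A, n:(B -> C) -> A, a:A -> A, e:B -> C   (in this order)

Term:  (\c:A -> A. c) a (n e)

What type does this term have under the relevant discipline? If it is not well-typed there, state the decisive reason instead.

not well-typed under relevant — unused: d — weakening required
usage: d ×0; n ×1; a ×1; e ×1; c [bound] ×1
use order (left to right): c, a, n, e
typing: the term checks, with type A
summary: ordered ✗ | linear ✗ | affine ✓ | relevant ✗ | unrestricted ✓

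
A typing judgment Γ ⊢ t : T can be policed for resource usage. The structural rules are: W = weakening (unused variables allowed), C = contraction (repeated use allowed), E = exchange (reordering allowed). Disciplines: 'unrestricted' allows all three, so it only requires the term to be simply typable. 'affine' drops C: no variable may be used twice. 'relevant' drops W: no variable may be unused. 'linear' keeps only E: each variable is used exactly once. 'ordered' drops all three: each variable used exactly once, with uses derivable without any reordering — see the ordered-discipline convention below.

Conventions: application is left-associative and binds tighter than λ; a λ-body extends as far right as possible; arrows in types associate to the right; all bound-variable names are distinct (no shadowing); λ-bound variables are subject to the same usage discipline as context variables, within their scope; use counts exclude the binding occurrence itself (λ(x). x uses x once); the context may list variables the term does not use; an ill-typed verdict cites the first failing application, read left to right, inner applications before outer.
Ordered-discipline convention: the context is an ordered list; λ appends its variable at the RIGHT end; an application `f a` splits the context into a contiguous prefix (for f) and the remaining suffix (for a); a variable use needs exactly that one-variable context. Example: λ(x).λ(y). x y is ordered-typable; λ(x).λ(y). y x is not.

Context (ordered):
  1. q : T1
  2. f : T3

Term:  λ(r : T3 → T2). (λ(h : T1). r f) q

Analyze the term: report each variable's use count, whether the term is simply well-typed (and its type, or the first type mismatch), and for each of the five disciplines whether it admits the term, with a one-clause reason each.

counts: q: 1×; f: 1×; r (λ-bound): 1×; h (λ-bound): 0×
order of uses: r, f, q
typing: well-typed at (T3 → T2) → T2
ordered ✗ (unused: h — weakening required)
linear ✗ (unused: h — weakening required)
affine ✓ (at most one use each (q, f, r, h))
relevant ✗ (unused: h — weakening required)
unrestricted ✓ (well-typed at (T3 → T2) → T2; no restrictions here)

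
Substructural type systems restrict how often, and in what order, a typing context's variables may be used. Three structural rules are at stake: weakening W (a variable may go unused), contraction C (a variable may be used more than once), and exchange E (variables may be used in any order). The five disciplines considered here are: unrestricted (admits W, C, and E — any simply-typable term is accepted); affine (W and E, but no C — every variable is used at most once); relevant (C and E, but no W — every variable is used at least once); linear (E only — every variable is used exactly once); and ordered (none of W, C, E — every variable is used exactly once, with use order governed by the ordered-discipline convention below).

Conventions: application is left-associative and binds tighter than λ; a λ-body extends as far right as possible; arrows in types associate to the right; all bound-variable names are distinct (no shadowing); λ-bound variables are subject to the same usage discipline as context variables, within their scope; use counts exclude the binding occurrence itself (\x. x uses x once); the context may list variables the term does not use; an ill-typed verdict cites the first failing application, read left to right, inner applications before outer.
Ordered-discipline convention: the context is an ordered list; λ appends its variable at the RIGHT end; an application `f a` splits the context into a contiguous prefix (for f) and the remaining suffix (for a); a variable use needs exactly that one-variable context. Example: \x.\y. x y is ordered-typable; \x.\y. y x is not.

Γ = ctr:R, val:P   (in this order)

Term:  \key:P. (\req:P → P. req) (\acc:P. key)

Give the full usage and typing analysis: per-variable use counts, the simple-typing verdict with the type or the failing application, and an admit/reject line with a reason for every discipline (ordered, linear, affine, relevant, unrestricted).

counts: ctr: 0×, val: 0×, key (λ-bound): 1×, req (λ-bound): 1×, acc (λ-bound): 0×
left-to-right use order: req, key
typing: well-typed at P → P → P
ordered: ✗ — needs weakening: ctr, val, acc unused
linear: ✗ — needs weakening: ctr, val, acc unused
affine: ✓ — no duplicate uses among ctr, val, key, req, acc
relevant: ✗ — needs weakening: ctr, val, acc unused
unrestricted: ✓ — well-typed at P → P → P; no restrictions here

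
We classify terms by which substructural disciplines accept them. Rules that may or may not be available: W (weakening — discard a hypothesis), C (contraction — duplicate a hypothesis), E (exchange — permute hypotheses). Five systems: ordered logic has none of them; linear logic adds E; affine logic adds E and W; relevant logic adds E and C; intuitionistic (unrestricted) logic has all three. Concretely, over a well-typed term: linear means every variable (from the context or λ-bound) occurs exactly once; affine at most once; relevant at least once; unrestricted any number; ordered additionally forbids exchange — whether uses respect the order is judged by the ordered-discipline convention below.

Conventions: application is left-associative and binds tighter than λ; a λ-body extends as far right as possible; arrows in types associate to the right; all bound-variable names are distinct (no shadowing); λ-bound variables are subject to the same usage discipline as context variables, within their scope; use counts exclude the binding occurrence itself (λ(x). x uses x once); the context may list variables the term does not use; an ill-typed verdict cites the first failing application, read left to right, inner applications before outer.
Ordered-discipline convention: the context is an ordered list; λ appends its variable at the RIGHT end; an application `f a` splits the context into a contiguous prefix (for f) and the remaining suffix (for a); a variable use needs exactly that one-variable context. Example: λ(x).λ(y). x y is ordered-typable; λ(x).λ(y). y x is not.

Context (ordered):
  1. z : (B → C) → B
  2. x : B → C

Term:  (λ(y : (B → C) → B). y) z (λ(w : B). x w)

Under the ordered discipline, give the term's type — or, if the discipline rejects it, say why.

term : B
counts: z: 1×; x: 1×; y (bound): 1×; w (bound): 1×
left-to-right use order: y, z, x, w
typing: well-typed at B
all disciplines: ordered ✓ · linear ✓ · affine ✓ · relevant ✓ · unrestricted ✓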